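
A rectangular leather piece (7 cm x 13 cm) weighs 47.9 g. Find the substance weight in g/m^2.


5263.7 g/m^2


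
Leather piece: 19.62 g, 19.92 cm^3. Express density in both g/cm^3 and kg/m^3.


0.985 g/cm^3
985 kg/m^3

Density = 19.62 / 19.92 = 0.985 g/cm^3
Convert: 0.985 x 1000 = 985 kg/m^3


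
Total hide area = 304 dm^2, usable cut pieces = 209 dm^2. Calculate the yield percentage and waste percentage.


Yield = 68.8%
Waste = 31.2%

Yield = 209 / 304 x 100 = 68.8%
Waste = 304 - 209 = 95 dm^2
Waste% = 100 - 68.8 = 31.2%


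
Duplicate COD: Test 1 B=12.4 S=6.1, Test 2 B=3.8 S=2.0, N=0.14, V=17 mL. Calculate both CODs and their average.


COD1 = (12.4 - 6.1) x 0.14 x 8000 / 17 = 415.1 mg/L
COD2 = (3.8 - 2.0) x 0.14 x 8000 / 17 = 118.6 mg/L
Average = (415.1 + 118.6) / 2 = 266.9 mg/L


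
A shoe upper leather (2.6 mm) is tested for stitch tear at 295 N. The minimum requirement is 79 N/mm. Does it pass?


STS = 295 / 2.6 = 113.5 N/mm
Minimum required: 79 N/mm
Passes: Yes


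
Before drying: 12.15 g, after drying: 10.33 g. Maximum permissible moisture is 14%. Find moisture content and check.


Moisture content = 15.0%
Acceptable: No

MC = (12.15 - 10.33) / 12.15 x 100 = 15.0%
Maximum: 14%
Acceptable: No


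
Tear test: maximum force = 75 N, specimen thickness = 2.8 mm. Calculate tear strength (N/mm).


26.8 N/mm

Tear strength = force / thickness
Tear = 75 / 2.8 = 26.8 N/mm


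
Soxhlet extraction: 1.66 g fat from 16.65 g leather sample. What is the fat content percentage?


Fat content = 1.66 / 16.65 x 100
Fat = 10.0%


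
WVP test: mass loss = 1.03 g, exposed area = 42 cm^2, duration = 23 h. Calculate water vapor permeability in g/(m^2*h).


WVP = mass_loss / (area x time) x 10000
WVP = 1.03 / (42 x 23) x 10000
WVP = 1.03 / 966 x 10000 = 10.66 g/(m^2*h)


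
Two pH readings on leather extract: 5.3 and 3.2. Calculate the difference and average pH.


Difference = |5.3 - 3.2| = 2.1
Average = (5.3 + 3.2) / 2 = 4.25


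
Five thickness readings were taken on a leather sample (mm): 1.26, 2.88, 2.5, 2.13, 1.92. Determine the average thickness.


Sum = 1.26 + 2.88 + 2.5 + 2.13 + 1.92 = 10.69
Average = 10.69 / 5 = 2.14 mm


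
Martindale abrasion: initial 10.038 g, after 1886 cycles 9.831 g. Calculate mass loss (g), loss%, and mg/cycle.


Loss = 10.038 - 9.831 = 0.207 g
Loss% = 0.207 / 10.038 x 100 = 2.06%
Rate = 0.207 / 1886 x 1000 = 0.110 mg/cycle


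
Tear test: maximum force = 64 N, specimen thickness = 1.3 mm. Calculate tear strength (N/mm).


49.2 N/mm


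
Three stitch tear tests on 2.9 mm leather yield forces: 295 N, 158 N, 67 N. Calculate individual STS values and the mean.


STS1 = 101.7 N/mm
STS2 = 54.5 N/mm
STS3 = 23.1 N/mm
Mean = 59.8 N/mm


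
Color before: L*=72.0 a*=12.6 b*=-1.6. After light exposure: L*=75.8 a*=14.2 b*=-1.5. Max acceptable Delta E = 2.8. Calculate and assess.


dL = 3.8, da = 1.6, db = 0.1
dE = sqrt((3.8)^2 + (1.6)^2 + (0.1)^2) = 4.12
Max = 2.8
Passes: No


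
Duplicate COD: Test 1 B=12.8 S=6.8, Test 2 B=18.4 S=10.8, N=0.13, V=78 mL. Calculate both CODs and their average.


COD1 = (12.8 - 6.8) x 0.13 x 8000 / 78 = 80.0 mg/L
COD2 = (18.4 - 10.8) x 0.13 x 8000 / 78 = 101.3 mg/L
Average = (80.0 + 101.3) / 2 = 90.7 mg/L


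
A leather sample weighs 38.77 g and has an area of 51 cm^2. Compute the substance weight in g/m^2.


7602.0 g/m^2

Substance weight = mass / area x 10000
SW = 38.77 / 51 x 10000
SW = 7602.0 g/m^2


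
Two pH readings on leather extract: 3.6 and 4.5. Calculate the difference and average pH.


Difference = 0.9
Average pH = 4.05

Difference = |3.6 - 4.5| = 0.9
Average = (3.6 + 4.5) / 2 = 4.05


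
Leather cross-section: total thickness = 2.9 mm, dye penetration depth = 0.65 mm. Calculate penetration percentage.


22.4%


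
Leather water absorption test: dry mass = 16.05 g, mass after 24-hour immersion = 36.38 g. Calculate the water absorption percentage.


Water absorbed = 36.38 - 16.05 = 20.33 g
WA% = 20.33 / 16.05 x 100 = 126.7%


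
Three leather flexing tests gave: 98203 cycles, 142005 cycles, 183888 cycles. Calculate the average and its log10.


Average = 141365 cycles
log10 = 5.15

Average = (98203 + 142005 + 183888) / 3 = 141365 cycles
log10(141365) = 5.15


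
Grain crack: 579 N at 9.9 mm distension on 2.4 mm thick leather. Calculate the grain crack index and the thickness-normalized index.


Crack index = 579 / 9.9 = 58.5 N/mm
Normalized = 58.5 / 2.4 = 24.4 N/mm per mm


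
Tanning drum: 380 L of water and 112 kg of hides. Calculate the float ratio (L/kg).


3.4

Float ratio = water / hide weight
Ratio = 380 / 112 = 3.4


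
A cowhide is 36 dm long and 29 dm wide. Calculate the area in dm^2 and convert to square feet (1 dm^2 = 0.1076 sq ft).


1044 dm^2
112.33 sq ft

Area = 36 x 29 = 1044 dm^2
Conversion: 1044 x 0.1076 = 112.33 sq ft


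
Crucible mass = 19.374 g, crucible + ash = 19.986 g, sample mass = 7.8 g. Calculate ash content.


Ash mass = 0.612 g
Ash content = 7.85%

Ash mass = 19.986 - 19.374 = 0.612 g
Ash% = 0.612 / 7.8 x 100 = 7.85%


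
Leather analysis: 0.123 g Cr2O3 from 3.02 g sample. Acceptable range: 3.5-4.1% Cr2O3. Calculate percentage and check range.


Cr2O3 = 4.07%
Within range: Yes

Cr2O3% = 0.123 / 3.02 x 100 = 4.07%
Acceptable range: 3.5 to 4.1%
Within range: Yes


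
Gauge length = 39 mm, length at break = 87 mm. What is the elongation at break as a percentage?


123.1%

Extension = 87 - 39 = 48 mm
Elongation = 48 / 39 x 100 = 123.1%


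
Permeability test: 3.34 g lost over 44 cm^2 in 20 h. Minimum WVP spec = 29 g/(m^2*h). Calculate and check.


WVP = 3.34 / (44 x 20) x 10000 = 37.95 g/(m^2*h)
Minimum: 29 g/(m^2*h)
Meets spec: Yes


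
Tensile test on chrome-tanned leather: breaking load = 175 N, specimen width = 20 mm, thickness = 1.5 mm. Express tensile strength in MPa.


5.83 MPa

Cross-section = 20 x 1.5 = 30.0 mm^2
TS = 175 / 30.0 = 5.83 MPa
(1 N/mm^2 = 1 MPa)


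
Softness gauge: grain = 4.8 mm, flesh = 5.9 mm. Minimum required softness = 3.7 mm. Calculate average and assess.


Average = (4.8 + 5.9) / 2 = 5.35 mm
Minimum = 3.7 mm
Meets requirement: Yes


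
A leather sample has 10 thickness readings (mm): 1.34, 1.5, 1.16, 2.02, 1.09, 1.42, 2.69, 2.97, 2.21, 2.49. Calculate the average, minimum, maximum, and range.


Sum = 18.89
Average = 18.89 / 10 = 1.89 mm
Minimum = 1.09 mm
Maximum = 2.97 mm
Range = 2.97 - 1.09 = 1.88 mm


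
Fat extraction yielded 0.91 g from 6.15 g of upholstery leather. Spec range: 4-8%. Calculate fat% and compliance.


Fat content = 14.8%
Compliant: No

Fat% = 0.91 / 6.15 x 100 = 14.8%
Spec range: 4-8%
Compliant: No


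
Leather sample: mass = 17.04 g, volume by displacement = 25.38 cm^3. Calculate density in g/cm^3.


0.671 g/cm^3


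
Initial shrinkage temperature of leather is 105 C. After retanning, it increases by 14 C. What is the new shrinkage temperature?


New Ts = 105 + 14 = 119 C


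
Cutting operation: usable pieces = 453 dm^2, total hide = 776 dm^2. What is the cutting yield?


Yield = usable / total x 100
Yield = 453 / 776 x 100 = 58.4%


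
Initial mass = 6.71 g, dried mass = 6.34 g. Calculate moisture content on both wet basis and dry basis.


Wet basis = 5.5%
Dry basis = 5.8%

Moisture lost = 6.71 - 6.34 = 0.37 g
Wet basis MC = 0.37 / 6.71 x 100 = 5.5%
Dry basis MC = 0.37 / 6.34 x 100 = 5.8%


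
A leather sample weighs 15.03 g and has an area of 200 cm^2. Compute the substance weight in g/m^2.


Substance weight = mass / area x 10000
SW = 15.03 / 200 x 10000
SW = 751.5 g/m^2


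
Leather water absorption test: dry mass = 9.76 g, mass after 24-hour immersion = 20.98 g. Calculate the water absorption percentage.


115.0%

Water absorbed = 20.98 - 9.76 = 11.22 g
WA% = 11.22 / 9.76 x 100 = 115.0%


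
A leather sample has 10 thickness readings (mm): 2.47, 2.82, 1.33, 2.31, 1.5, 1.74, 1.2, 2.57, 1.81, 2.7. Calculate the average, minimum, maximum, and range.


Average = 2.05 mm
Min = 1.2 mm
Max = 2.82 mm
Range = 1.62 mm

Sum = 20.45
Average = 20.45 / 10 = 2.05 mm
Minimum = 1.2 mm
Maximum = 2.82 mm
Range = 2.82 - 1.2 = 1.62 mm


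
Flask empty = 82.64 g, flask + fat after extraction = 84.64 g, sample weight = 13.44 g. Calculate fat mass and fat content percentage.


Fat mass = 84.64 - 82.64 = 2.00 g
Fat% = 2.00 / 13.44 x 100 = 14.9%


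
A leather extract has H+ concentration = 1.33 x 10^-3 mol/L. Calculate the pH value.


pH = 2.88

pH = -log10[H+]
pH = -log10(1.33 x 10^-3) = 2.88


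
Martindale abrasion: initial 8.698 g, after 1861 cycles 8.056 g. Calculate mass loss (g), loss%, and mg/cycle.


Loss = 8.698 - 8.056 = 0.642 g
Loss% = 0.642 / 8.698 x 100 = 7.38%
Rate = 0.642 / 1861 x 1000 = 0.345 mg/cycle


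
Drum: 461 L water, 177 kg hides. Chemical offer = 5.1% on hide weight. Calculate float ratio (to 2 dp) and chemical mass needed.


Float ratio = 2.60
Chemical needed = 9.027 kg


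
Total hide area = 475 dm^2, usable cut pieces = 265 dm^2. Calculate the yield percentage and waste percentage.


Yield = 55.8%
Waste = 44.2%

Yield = 265 / 475 x 100 = 55.8%
Waste = 475 - 265 = 210 dm^2
Waste% = 100 - 55.8 = 44.2%


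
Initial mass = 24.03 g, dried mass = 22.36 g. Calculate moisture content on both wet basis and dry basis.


Moisture lost = 24.03 - 22.36 = 1.67 g
Wet basis MC = 1.67 / 24.03 x 100 = 6.9%
Dry basis MC = 1.67 / 22.36 x 100 = 7.5%


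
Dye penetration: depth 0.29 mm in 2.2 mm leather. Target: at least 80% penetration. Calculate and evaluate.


Penetration = 13.2%
Meets target: No


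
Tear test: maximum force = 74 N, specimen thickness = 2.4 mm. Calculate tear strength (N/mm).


Tear strength = force / thickness
Tear = 74 / 2.4 = 30.8 N/mm


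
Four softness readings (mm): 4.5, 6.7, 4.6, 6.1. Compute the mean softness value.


5.48 mm


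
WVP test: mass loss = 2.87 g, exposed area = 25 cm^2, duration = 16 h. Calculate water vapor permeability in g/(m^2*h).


71.75 g/(m^2*h)

WVP = mass_loss / (area x time) x 10000
WVP = 2.87 / (25 x 16) x 10000
WVP = 2.87 / 400 x 10000 = 71.75 g/(m^2*h)


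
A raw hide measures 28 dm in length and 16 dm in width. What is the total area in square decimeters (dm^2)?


Area = length x width
Area = 28 x 16 = 448 dm^2


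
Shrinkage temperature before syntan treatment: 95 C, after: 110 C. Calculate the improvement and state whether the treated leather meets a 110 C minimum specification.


Improvement = 110 - 95 = 15 C
Spec check: 110 C >= 110 C? Yes


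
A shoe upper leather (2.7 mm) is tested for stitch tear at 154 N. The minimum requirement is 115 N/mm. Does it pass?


STS = 154 / 2.7 = 57.0 N/mm
Minimum required: 115 N/mm
Passes: No


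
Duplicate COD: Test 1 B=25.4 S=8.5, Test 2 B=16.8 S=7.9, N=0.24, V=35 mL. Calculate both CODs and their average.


COD1 = (25.4 - 8.5) x 0.24 x 8000 / 35 = 927.1 mg/L
COD2 = (16.8 - 7.9) x 0.24 x 8000 / 35 = 488.2 mg/L
Average = (927.1 + 488.2) / 2 = 707.7 mg/L


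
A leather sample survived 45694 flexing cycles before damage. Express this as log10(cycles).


4.66


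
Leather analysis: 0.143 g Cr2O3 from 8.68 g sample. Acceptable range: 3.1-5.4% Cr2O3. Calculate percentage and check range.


Cr2O3 = 1.65%
Within range: No

Cr2O3% = 0.143 / 8.68 x 100 = 1.65%
Acceptable range: 3.1 to 5.4%
Within range: No


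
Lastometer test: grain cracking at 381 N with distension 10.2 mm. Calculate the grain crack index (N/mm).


Grain crack index = force / distension
Index = 381 / 10.2 = 37.4 N/mm


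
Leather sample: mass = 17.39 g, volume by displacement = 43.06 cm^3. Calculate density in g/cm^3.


0.404 g/cm^3

Density = mass / volume
Density = 17.39 / 43.06 = 0.404 g/cm^3


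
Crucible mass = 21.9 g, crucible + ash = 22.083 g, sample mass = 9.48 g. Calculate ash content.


Ash mass = 22.083 - 21.9 = 0.183 g
Ash% = 0.183 / 9.48 x 100 = 1.93%


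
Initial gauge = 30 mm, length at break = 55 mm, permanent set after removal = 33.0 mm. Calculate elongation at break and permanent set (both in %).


Elongation at break = 83.3%
Permanent set = 10.0%

Elongation at break = (55 - 30) / 30 x 100 = 83.3%
Permanent set = (33.0 - 30) / 30 x 100 = 10.0%


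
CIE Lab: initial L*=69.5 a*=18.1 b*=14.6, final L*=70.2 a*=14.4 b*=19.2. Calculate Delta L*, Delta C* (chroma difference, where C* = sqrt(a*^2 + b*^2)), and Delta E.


Delta L* = 0.7
Delta C* = 0.75
Delta E = 5.94


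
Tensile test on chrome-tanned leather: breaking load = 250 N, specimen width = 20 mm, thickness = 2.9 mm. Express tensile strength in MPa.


Cross-section = 20 x 2.9 = 58.0 mm^2
TS = 250 / 58.0 = 4.31 MPa
(1 N/mm^2 = 1 MPa)


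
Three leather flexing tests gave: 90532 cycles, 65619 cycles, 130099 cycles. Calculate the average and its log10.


Average = (90532 + 65619 + 130099) / 3 = 95417 cycles
log10(95417) = 4.98


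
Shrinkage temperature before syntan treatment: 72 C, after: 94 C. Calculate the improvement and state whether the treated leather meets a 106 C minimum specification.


Improvement = 94 - 72 = 22 C
Spec check: 94 C >= 106 C? No


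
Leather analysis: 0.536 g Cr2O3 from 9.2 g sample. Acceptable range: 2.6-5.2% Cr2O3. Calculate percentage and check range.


Cr2O3% = 0.536 / 9.2 x 100 = 5.83%
Acceptable range: 2.6 to 5.2%
Within range: No


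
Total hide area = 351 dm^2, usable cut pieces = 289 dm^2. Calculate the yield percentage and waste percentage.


Yield = 82.3%
Waste = 17.7%


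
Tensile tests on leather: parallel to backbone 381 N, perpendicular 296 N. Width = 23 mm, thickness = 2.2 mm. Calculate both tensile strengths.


Parallel = 7.53 N/mm^2
Perpendicular = 5.85 N/mm^2


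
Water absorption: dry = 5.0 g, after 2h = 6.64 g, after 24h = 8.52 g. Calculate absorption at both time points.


WA (2h) = (6.64 - 5.0) / 5.0 x 100 = 32.8%
WA (24h) = (8.52 - 5.0) / 5.0 x 100 = 70.4%


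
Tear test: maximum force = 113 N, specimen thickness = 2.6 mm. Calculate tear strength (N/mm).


43.5 N/mm


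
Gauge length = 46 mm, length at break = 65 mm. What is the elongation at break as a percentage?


Extension = 65 - 46 = 19 mm
Elongation = 19 / 46 x 100 = 41.3%


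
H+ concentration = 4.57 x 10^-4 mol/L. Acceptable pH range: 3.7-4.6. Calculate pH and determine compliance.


pH = -log10(4.57 x 10^-4) = 3.34
Range: 3.7 to 4.6
Compliant: No


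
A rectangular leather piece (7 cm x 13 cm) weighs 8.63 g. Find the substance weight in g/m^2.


Area = 7 x 13 = 91 cm^2
SW = 8.63 / 91 x 10000 = 948.4 g/m^2


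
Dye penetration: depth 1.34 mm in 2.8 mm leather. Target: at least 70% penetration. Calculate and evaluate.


Penetration = 1.34 / 2.8 x 100 = 47.9%
Target: 70%
Meets target: No


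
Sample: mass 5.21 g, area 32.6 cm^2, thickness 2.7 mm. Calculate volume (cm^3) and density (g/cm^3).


Volume = 8.802 cm^3
Density = 0.592 g/cm^3


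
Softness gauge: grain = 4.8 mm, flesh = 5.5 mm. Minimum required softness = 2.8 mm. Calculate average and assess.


Average = (4.8 + 5.5) / 2 = 5.15 mm
Minimum = 2.8 mm
Meets requirement: Yes


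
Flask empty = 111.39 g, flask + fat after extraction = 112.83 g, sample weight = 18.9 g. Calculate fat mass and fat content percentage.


Fat mass = 1.44 g
Fat content = 7.6%

Fat mass = 112.83 - 111.39 = 1.44 g
Fat% = 1.44 / 18.9 x 100 = 7.6%


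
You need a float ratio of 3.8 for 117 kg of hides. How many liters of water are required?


444.6 L

Water = hide weight x target ratio
Water = 117 x 3.8 = 444.6 L


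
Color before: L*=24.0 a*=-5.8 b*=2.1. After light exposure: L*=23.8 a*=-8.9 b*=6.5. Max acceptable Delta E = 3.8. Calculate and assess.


Delta E = 5.39
Passes: No


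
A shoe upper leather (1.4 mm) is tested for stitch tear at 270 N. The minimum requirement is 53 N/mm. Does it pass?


STS = 192.9 N/mm
Passes: Yes

STS = 270 / 1.4 = 192.9 N/mm
Minimum required: 53 N/mm
Passes: Yes


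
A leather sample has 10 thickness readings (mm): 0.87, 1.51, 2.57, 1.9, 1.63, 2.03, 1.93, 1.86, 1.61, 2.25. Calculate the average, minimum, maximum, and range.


Sum = 18.16
Average = 18.16 / 10 = 1.82 mm
Minimum = 0.87 mm
Maximum = 2.57 mm
Range = 2.57 - 0.87 = 1.70 mm


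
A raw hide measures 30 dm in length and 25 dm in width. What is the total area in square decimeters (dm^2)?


Area = length x width
Area = 30 x 25 = 750 dm^2


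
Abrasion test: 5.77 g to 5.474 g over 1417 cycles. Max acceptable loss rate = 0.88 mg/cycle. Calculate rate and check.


Rate = 0.209 mg/cycle
Passes: Yes


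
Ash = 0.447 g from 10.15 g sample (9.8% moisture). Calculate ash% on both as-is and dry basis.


As-is ash = 4.40%
Dry-basis ash = 4.88%


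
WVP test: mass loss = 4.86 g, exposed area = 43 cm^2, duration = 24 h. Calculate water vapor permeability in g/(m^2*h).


47.09 g/(m^2*h)

WVP = mass_loss / (area x time) x 10000
WVP = 4.86 / (43 x 24) x 10000
WVP = 4.86 / 1032 x 10000 = 47.09 g/(m^2*h)


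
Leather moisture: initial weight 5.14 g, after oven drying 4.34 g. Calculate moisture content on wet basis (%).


15.6%


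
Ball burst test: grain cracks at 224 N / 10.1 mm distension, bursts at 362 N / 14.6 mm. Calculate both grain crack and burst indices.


Crack index = 22.2 N/mm
Burst index = 24.8 N/mm

Crack index = 224 / 10.1 = 22.2 N/mm
Burst index = 362 / 14.6 = 24.8 N/mm


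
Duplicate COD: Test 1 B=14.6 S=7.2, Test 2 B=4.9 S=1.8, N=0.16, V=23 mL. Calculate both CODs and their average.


COD1 = 411.8 mg/L
COD2 = 172.5 mg/L
Average = 292.2 mg/L

COD1 = (14.6 - 7.2) x 0.16 x 8000 / 23 = 411.8 mg/L
COD2 = (4.9 - 1.8) x 0.16 x 8000 / 23 = 172.5 mg/L
Average = (411.8 + 172.5) / 2 = 292.2 mg/L


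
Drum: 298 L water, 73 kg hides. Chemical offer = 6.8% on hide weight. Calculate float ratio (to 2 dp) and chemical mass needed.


Float ratio = 298 / 73 = 4.08
Chemical = 73 x 6.8 / 100 = 4.964 kg


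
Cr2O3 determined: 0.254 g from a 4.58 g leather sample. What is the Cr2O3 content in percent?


Cr2O3% = 0.254 / 4.58 x 100
Cr2O3% = 5.55%


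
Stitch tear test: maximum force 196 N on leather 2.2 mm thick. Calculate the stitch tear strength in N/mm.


Stitch tear strength = force / thickness
STS = 196 / 2.2 = 89.1 N/mm


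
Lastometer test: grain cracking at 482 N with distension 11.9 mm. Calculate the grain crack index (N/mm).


Grain crack index = force / distension
Index = 482 / 11.9 = 40.5 N/mm


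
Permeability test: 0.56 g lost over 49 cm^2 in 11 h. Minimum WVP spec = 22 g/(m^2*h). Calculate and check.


WVP = 10.39 g/(m^2*h)
Meets specification: No

WVP = 0.56 / (49 x 11) x 10000 = 10.39 g/(m^2*h)
Minimum: 22 g/(m^2*h)
Meets spec: No


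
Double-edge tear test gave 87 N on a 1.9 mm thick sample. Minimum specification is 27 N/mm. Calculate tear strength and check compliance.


Tear strength = 45.8 N/mm
Compliant: Yes

Tear strength = 87 / 1.9 = 45.8 N/mm
Required minimum = 27 N/mm
Compliant: Yes


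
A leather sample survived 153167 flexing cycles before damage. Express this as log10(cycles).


5.19

log10(153167) = 5.19


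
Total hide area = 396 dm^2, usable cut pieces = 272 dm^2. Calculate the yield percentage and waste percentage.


Yield = 272 / 396 x 100 = 68.7%
Waste = 396 - 272 = 124 dm^2
Waste% = 100 - 68.7 = 31.3%


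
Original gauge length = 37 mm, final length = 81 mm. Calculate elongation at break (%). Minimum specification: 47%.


Elongation = 118.9%
Meets spec: Yes

Extension = 81 - 37 = 44 mm
Elongation = 44 / 37 x 100 = 118.9%
Minimum required: 47%
Meets specification: Yes


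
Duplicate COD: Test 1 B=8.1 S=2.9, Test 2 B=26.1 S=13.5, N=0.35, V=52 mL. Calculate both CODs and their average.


COD1 = (8.1 - 2.9) x 0.35 x 8000 / 52 = 280.0 mg/L
COD2 = (26.1 - 13.5) x 0.35 x 8000 / 52 = 678.5 mg/L
Average = (280.0 + 678.5) / 2 = 479.3 mg/L


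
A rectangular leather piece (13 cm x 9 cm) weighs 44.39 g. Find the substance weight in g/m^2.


3794.0 g/m^2

Area = 13 x 9 = 117 cm^2
SW = 44.39 / 117 x 10000 = 3794.0 g/m^2


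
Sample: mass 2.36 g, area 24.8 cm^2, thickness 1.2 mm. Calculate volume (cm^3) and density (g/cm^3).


Thickness in cm = 1.2 / 10 = 0.12 cm
Volume = 24.8 x 0.12 = 2.976 cm^3
Density = 2.36 / 2.976 = 0.793 g/cm^3


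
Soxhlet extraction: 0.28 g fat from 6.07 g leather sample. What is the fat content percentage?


Fat content = 0.28 / 6.07 x 100
Fat = 4.6%


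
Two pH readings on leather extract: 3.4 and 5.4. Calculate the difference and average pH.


Difference = |3.4 - 5.4| = 2.0
Average = (3.4 + 5.4) / 2 = 4.40


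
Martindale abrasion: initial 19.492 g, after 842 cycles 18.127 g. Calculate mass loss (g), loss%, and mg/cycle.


Mass loss = 1.365 g
Loss = 7.00%
Rate = 1.621 mg/cycle

Loss = 19.492 - 18.127 = 1.365 g
Loss% = 1.365 / 19.492 x 100 = 7.00%
Rate = 1.365 / 842 x 1000 = 1.621 mg/cycle


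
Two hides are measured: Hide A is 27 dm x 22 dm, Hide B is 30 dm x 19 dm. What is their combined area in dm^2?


1164 dm^2

Hide A area = 27 x 22 = 594 dm^2
Hide B area = 30 x 19 = 570 dm^2
Total = 594 + 570 = 1164 dm^2


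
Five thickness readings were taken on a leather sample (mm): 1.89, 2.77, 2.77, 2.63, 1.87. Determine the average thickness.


Sum = 1.89 + 2.77 + 2.77 + 2.63 + 1.87 = 11.93
Average = 11.93 / 5 = 2.39 mm


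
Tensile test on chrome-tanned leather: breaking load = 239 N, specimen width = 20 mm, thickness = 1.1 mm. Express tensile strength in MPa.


10.86 MPa

Cross-section = 20 x 1.1 = 22.0 mm^2
TS = 239 / 22.0 = 10.86 MPa
(1 N/mm^2 = 1 MPa)


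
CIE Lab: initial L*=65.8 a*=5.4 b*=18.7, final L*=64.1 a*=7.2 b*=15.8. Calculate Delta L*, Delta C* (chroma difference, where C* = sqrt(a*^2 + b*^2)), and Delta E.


Delta L* = 64.1 - 65.8 = -1.7
C1* = sqrt((5.4)^2 + (18.7)^2) = 19.464
C2* = sqrt((7.2)^2 + (15.8)^2) = 17.363
Delta C* = 17.363 - 19.464 = -2.10
Delta E = sqrt((-1.7)^2 + (1.8)^2 + (-2.9)^2) = 3.81


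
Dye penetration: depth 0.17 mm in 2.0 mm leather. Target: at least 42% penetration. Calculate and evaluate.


Penetration = 8.5%
Meets target: No

Penetration = 0.17 / 2.0 x 100 = 8.5%
Target: 42%
Meets target: No


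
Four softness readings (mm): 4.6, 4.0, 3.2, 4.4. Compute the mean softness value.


4.05 mm

Sum = 4.6 + 4.0 + 3.2 + 4.4
Mean = 16.2 / 4 = 4.05 mm


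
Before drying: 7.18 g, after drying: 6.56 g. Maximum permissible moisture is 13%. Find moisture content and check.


MC = (7.18 - 6.56) / 7.18 x 100 = 8.6%
Maximum: 13%
Acceptable: Yes


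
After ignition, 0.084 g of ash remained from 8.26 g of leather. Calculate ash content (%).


1.02%

Ash% = 0.084 / 8.26 x 100
Ash% = 1.02%


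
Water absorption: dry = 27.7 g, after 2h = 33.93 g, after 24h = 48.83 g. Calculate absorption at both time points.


2h absorption = 22.5%
24h absorption = 76.3%

WA (2h) = (33.93 - 27.7) / 27.7 x 100 = 22.5%
WA (24h) = (48.83 - 27.7) / 27.7 x 100 = 76.3%


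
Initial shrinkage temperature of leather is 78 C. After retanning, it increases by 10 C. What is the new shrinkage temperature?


88 C

New Ts = 78 + 10 = 88 C


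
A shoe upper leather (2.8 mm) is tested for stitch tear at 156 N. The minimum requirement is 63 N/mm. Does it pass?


STS = 156 / 2.8 = 55.7 N/mm
Minimum required: 63 N/mm
Passes: No


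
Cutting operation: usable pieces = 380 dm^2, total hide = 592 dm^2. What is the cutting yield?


Yield = usable / total x 100
Yield = 380 / 592 x 100 = 64.2%


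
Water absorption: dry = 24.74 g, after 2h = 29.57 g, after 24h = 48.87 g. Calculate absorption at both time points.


2h absorption = 19.5%
24h absorption = 97.5%

WA (2h) = (29.57 - 24.74) / 24.74 x 100 = 19.5%
WA (24h) = (48.87 - 24.74) / 24.74 x 100 = 97.5%


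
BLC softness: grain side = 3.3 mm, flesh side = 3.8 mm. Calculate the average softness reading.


Average = (3.3 + 3.8) / 2
Average = 3.55 mm


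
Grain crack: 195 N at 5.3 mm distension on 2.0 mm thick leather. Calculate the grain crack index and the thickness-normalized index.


Crack index = 195 / 5.3 = 36.8 N/mm
Normalized = 36.8 / 2.0 = 18.4 N/mm per mm


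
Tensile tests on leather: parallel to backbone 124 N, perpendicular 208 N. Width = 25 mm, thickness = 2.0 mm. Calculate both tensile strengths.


Area = 25 x 2.0 = 50.0 mm^2
TS (parallel) = 124 / 50.0 = 2.48 N/mm^2
TS (perpendicular) = 208 / 50.0 = 4.16 N/mm^2


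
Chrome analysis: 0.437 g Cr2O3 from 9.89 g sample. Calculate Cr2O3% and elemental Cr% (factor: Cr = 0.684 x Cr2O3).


Cr2O3% = 0.437 / 9.89 x 100 = 4.42%
Cr% = 4.42 x 0.684 = 3.02%


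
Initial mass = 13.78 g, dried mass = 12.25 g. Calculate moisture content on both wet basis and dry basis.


Moisture lost = 13.78 - 12.25 = 1.53 g
Wet basis MC = 1.53 / 13.78 x 100 = 11.1%
Dry basis MC = 1.53 / 12.25 x 100 = 12.5%


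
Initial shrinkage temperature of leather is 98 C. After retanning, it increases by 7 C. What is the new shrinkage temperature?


New Ts = 98 + 7 = 105 C


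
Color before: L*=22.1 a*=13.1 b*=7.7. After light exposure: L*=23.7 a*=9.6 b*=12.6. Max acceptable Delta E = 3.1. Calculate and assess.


dL = 1.6, da = -3.5, db = 4.9
dE = sqrt((1.6)^2 + (-3.5)^2 + (4.9)^2) = 6.23
Max = 3.1
Passes: No


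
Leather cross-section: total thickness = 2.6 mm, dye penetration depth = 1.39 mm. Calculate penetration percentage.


Penetration% = 1.39 / 2.6 x 100
Penetration = 53.5%


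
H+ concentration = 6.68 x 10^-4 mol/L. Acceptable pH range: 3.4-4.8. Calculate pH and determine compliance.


pH = 3.18
Compliant: No


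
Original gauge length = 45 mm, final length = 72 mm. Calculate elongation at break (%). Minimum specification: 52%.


Elongation = 60.0%
Meets spec: Yes

Extension = 72 - 45 = 27 mm
Elongation = 27 / 45 x 100 = 60.0%
Minimum required: 52%
Meets specification: Yes


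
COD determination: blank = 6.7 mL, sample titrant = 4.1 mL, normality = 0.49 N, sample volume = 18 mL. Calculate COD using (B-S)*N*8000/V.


566.2 mg/L

COD = (6.7 - 4.1) x 0.49 x 8000 / 18
COD = 2.6 x 0.49 x 8000 / 18
COD = 566.2 mg/L


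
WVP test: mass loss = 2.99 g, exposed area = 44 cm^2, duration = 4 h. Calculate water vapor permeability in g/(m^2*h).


169.89 g/(m^2*h)

WVP = mass_loss / (area x time) x 10000
WVP = 2.99 / (44 x 4) x 10000
WVP = 2.99 / 176 x 10000 = 169.89 g/(m^2*h)


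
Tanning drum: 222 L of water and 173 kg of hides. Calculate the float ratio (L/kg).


1.3

Float ratio = water / hide weight
Ratio = 222 / 173 = 1.3


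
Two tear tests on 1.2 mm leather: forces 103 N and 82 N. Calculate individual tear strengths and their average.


Tear 1 = 85.8 N/mm
Tear 2 = 68.3 N/mm
Average = 77.1 N/mm

Tear 1 = 103 / 1.2 = 85.8 N/mm
Tear 2 = 82 / 1.2 = 68.3 N/mm
Average = (85.8 + 68.3) / 2 = 77.1 N/mm


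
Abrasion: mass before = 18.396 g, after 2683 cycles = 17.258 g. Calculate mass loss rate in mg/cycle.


Mass loss = 18.396 - 17.258 = 1.138 g
Rate = 1.138 / 2683 x 1000 = 0.424 mg/cycle


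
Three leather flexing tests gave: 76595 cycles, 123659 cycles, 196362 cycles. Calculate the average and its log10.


Average = 132205 cycles
log10 = 5.12

Average = (76595 + 123659 + 196362) / 3 = 132205 cycles
log10(132205) = 5.12


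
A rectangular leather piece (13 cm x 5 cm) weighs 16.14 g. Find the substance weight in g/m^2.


2483.1 g/m^2

Area = 13 x 5 = 65 cm^2
SW = 16.14 / 65 x 10000 = 2483.1 g/m^2


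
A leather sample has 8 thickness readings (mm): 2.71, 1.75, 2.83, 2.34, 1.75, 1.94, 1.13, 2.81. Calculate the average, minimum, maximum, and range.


Average = 2.16 mm
Min = 1.13 mm
Max = 2.83 mm
Range = 1.70 mm

Sum = 17.26
Average = 17.26 / 8 = 2.16 mm
Minimum = 1.13 mm
Maximum = 2.83 mm
Range = 2.83 - 1.13 = 1.70 mm


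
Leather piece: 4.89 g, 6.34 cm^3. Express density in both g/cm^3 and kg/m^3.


Density = 4.89 / 6.34 = 0.771 g/cm^3
Convert: 0.771 x 1000 = 771 kg/m^3


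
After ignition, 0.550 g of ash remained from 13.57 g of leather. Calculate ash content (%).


4.05%

Ash% = 0.550 / 13.57 x 100
Ash% = 4.05%


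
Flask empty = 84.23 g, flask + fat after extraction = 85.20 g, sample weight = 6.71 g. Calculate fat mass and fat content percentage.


Fat mass = 85.20 - 84.23 = 0.97 g
Fat% = 0.97 / 6.71 x 100 = 14.5%


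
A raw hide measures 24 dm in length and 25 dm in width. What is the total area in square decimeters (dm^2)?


600 dm^2


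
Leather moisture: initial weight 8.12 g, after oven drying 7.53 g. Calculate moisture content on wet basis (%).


7.3%

Moisture = 8.12 - 7.53 = 0.59 g
MC = 0.59 / 8.12 x 100 = 7.3%


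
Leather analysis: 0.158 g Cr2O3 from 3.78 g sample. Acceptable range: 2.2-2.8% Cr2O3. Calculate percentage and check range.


Cr2O3% = 0.158 / 3.78 x 100 = 4.18%
Acceptable range: 2.2 to 2.8%
Within range: No


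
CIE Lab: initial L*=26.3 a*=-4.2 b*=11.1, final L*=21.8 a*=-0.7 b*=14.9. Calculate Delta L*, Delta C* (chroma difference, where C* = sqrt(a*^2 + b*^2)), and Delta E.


Delta L* = 21.8 - 26.3 = -4.5
C1* = sqrt((-4.2)^2 + (11.1)^2) = 11.868
C2* = sqrt((-0.7)^2 + (14.9)^2) = 14.916
Delta C* = 14.916 - 11.868 = 3.05
Delta E = sqrt((-4.5)^2 + (3.5)^2 + (3.8)^2) = 6.85


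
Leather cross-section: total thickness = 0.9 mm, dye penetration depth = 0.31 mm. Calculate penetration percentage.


34.4%

Penetration% = 0.31 / 0.9 x 100
Penetration = 34.4%


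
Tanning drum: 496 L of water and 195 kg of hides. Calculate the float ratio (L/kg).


2.5

Float ratio = water / hide weight
Ratio = 496 / 195 = 2.5


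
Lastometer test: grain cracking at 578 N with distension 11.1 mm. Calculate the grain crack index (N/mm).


52.1 N/mm


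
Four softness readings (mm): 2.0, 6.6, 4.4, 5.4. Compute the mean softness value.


4.60 mm

Sum = 2.0 + 6.6 + 4.4 + 5.4
Mean = 18.4 / 4 = 4.60 mm


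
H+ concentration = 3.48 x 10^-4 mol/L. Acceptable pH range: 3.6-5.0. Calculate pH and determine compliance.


pH = 3.46
Compliant: No


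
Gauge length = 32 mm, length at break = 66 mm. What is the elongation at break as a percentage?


Extension = 66 - 32 = 34 mm
Elongation = 34 / 32 x 100 = 106.3%


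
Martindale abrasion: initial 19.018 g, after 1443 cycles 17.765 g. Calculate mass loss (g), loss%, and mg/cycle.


Loss = 19.018 - 17.765 = 1.253 g
Loss% = 1.253 / 19.018 x 100 = 6.59%
Rate = 1.253 / 1443 x 1000 = 0.868 mg/cycle


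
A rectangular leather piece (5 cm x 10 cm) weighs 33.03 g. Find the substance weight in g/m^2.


Area = 5 x 10 = 50 cm^2
SW = 33.03 / 50 x 10000 = 6606.0 g/m^2


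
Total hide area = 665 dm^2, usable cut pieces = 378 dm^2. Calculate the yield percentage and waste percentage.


Yield = 378 / 665 x 100 = 56.8%
Waste = 665 - 378 = 287 dm^2
Waste% = 100 - 56.8 = 43.2%


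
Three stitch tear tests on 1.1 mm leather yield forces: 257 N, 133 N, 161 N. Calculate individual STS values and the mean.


STS1 = 257 / 1.1 = 233.6 N/mm
STS2 = 133 / 1.1 = 120.9 N/mm
STS3 = 161 / 1.1 = 146.4 N/mm
Mean = (233.6 + 120.9 + 146.4) / 3 = 167.0 N/mm


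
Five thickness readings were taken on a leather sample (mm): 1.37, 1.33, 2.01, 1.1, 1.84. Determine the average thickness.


Sum = 1.37 + 1.33 + 2.01 + 1.1 + 1.84 = 7.65
Average = 7.65 / 5 = 1.53 mm


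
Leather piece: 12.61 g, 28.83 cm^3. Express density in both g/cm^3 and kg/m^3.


0.437 g/cm^3
437 kg/m^3

Density = 12.61 / 28.83 = 0.437 g/cm^3
Convert: 0.437 x 1000 = 437 kg/m^3


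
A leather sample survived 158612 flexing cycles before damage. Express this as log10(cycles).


5.20

log10(158612) = 5.20


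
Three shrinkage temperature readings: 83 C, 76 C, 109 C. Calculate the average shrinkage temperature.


89.3 C

Average = (83 + 76 + 109) / 3
Average = 268 / 3 = 89.3 C


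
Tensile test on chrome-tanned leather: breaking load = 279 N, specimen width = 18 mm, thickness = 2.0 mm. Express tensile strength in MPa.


Cross-section = 18 x 2.0 = 36.0 mm^2
TS = 279 / 36.0 = 7.75 MPa
(1 N/mm^2 = 1 MPa)


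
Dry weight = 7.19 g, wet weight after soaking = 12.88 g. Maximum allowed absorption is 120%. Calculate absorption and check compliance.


Absorption = 79.1%
Compliant: Yes


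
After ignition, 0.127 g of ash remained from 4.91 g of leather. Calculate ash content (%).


2.59%


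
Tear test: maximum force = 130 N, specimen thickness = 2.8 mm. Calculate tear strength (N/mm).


Tear strength = force / thickness
Tear = 130 / 2.8 = 46.4 N/mm


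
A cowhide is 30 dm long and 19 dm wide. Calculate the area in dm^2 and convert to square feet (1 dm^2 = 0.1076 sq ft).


570 dm^2
61.33 sq ft


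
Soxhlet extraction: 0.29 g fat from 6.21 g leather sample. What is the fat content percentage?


4.7%


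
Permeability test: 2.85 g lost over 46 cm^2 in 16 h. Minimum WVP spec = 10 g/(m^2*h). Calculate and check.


WVP = 38.72 g/(m^2*h)
Meets specification: Yes


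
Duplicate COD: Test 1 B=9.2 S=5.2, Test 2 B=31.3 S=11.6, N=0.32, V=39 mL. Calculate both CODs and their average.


COD1 = 262.6 mg/L
COD2 = 1293.1 mg/L
Average = 777.9 mg/L

COD1 = (9.2 - 5.2) x 0.32 x 8000 / 39 = 262.6 mg/L
COD2 = (31.3 - 11.6) x 0.32 x 8000 / 39 = 1293.1 mg/L
Average = (262.6 + 1293.1) / 2 = 777.9 mg/L


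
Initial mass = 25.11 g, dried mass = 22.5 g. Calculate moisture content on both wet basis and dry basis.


Moisture lost = 25.11 - 22.5 = 2.61 g
Wet basis MC = 2.61 / 25.11 x 100 = 10.4%
Dry basis MC = 2.61 / 22.5 x 100 = 11.6%


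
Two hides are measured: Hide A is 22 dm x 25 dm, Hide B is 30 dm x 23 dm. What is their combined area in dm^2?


Hide A area = 22 x 25 = 550 dm^2
Hide B area = 30 x 23 = 690 dm^2
Total = 550 + 690 = 1240 dm^2


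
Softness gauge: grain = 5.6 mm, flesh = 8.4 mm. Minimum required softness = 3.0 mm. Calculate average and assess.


Average softness = 7.00 mm
Meets requirement: Yes


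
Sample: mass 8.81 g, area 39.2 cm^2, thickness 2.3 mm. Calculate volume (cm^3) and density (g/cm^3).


Volume = 9.016 cm^3
Density = 0.977 g/cm^3

Thickness in cm = 2.3 / 10 = 0.23 cm
Volume = 39.2 x 0.23 = 9.016 cm^3
Density = 8.81 / 9.016 = 0.977 g/cm^3


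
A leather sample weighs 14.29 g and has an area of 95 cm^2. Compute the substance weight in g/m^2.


Substance weight = mass / area x 10000
SW = 14.29 / 95 x 10000
SW = 1504.2 g/m^2


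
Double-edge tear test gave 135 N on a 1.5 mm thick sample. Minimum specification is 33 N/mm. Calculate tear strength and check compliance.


Tear strength = 90.0 N/mm
Compliant: Yes


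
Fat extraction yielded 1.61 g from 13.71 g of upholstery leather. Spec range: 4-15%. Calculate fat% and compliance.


Fat content = 11.7%
Compliant: Yes

Fat% = 1.61 / 13.71 x 100 = 11.7%
Spec range: 4-15%
Compliant: Yes


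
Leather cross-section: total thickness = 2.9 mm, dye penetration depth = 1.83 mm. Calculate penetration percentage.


63.1%

Penetration% = 1.83 / 2.9 x 100
Penetration = 63.1%


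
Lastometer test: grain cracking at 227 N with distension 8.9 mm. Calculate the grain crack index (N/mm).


25.5 N/mm

Grain crack index = force / distension
Index = 227 / 8.9 = 25.5 N/mm


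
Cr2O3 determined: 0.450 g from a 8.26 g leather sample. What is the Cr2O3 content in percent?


Cr2O3% = 0.450 / 8.26 x 100
Cr2O3% = 5.45%


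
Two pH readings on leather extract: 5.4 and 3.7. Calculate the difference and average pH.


Difference = |5.4 - 3.7| = 1.7
Average = (5.4 + 3.7) / 2 = 4.55


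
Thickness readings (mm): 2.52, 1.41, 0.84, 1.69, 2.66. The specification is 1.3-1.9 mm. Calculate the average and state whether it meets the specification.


Average = 1.82 mm
Within specification: Yes


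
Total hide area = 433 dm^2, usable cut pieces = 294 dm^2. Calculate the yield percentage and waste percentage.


Yield = 294 / 433 x 100 = 67.9%
Waste = 433 - 294 = 139 dm^2
Waste% = 100 - 67.9 = 32.1%


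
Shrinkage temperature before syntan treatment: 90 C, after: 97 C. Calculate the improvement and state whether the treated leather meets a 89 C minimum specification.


Improvement = 7 C
Meets 89 C spec: Yes


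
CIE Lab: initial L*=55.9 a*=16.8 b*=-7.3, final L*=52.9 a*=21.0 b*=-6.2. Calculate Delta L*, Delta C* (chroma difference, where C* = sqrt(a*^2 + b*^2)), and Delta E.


Delta L* = -3.0
Delta C* = 3.58
Delta E = 5.28

Delta L* = 52.9 - 55.9 = -3.0
C1* = sqrt((16.8)^2 + (-7.3)^2) = 18.317
C2* = sqrt((21.0)^2 + (-6.2)^2) = 21.896
Delta C* = 21.896 - 18.317 = 3.58
Delta E = sqrt((-3.0)^2 + (4.2)^2 + (1.1)^2) = 5.28


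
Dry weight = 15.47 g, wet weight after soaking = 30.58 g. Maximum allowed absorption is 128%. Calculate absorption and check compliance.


Absorption = 97.7%
Compliant: Yes

WA = (30.58 - 15.47) / 15.47 x 100 = 97.7%
Maximum allowed: 128%
Compliant: Yes


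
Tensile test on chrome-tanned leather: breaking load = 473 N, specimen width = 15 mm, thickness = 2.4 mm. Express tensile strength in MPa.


Cross-section = 15 x 2.4 = 36.0 mm^2
TS = 473 / 36.0 = 13.14 MPa
(1 N/mm^2 = 1 MPa)


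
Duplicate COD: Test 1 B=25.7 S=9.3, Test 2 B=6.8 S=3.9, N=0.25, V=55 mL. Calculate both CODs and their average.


COD1 = (25.7 - 9.3) x 0.25 x 8000 / 55 = 596.4 mg/L
COD2 = (6.8 - 3.9) x 0.25 x 8000 / 55 = 105.5 mg/L
Average = (596.4 + 105.5) / 2 = 351.0 mg/L


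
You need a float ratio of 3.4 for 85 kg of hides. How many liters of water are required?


289.0 L


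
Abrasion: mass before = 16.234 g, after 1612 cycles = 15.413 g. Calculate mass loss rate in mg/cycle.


Mass loss = 16.234 - 15.413 = 0.821 g
Rate = 0.821 / 1612 x 1000 = 0.509 mg/cycle


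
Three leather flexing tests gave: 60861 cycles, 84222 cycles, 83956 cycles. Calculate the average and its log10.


Average = (60861 + 84222 + 83956) / 3 = 76346 cycles
log10(76346) = 4.88


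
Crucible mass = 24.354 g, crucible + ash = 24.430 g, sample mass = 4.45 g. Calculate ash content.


Ash mass = 0.076 g
Ash content = 1.71%

Ash mass = 24.430 - 24.354 = 0.076 g
Ash% = 0.076 / 4.45 x 100 = 1.71%


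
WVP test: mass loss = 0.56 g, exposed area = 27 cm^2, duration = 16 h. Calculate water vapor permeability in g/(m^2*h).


12.96 g/(m^2*h)


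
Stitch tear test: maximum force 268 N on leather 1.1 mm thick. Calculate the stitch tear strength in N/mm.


243.6 N/mm


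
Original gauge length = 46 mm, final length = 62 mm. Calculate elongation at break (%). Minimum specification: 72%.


Extension = 62 - 46 = 16 mm
Elongation = 16 / 46 x 100 = 34.8%
Minimum required: 72%
Meets specification: No


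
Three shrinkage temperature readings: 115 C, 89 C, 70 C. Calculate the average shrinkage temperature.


91.3 C


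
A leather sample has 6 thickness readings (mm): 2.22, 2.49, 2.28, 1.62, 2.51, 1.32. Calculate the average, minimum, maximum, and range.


Average = 2.07 mm
Min = 1.32 mm
Max = 2.51 mm
Range = 1.19 mm

Sum = 12.44
Average = 12.44 / 6 = 2.07 mm
Minimum = 1.32 mm
Maximum = 2.51 mm
Range = 2.51 - 1.32 = 1.19 mm


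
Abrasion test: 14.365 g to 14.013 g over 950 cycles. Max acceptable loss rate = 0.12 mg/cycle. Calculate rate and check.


Loss = 14.365 - 14.013 = 0.352 g
Rate = 0.352 g / 950 cycles x 1000 = 0.371 mg/cycle
Max = 0.12 mg/cycle
Passes: No


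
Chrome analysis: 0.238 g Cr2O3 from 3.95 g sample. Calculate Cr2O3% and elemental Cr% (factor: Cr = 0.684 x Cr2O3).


Cr2O3 = 6.03%
Cr = 4.12%


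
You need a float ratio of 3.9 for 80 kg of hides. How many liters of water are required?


312.0 L

Water = hide weight x target ratio
Water = 80 x 3.9 = 312.0 L
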